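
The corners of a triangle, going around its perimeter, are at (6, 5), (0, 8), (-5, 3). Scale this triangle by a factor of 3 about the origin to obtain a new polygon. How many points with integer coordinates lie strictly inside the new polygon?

By the shoelace formula, twice the signed area is |(6·8 − 0·5) + (0·3 − (-5)·8) + ((-5)·5 − 6·3)| = 45, so the area is 22.5.
Along each edge there are gcd(|Δx|,|Δy|)+1 lattice points, so counting each shared vertex once the boundary has gcd(6,3) + gcd(5,5) + gcd(11,2) = 3+5+1 = 9.
Scaling by 3 multiplies the area by 3² = 9 (so the new area is 405/2) and multiplies the boundary lattice-point count by 3, giving 27.
By Pick's theorem, the interior count of the dilated polygon is 405/2 − 27/2 + 1 = 190.

190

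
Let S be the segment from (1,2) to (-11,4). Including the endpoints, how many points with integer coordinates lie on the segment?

The number of lattice points on a segment between lattice points is gcd(|Δx|,|Δy|) + 1 = gcd(12,2) + 1 = 2 + 1 = 3.

3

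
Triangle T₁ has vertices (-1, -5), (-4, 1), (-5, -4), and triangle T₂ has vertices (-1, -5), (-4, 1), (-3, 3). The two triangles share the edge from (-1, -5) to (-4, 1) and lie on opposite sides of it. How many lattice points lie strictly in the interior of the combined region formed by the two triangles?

15

The union is the simple quadrilateral with vertices (-1, -5), (-5, -4), (-4, 1), (-3, 3) in order.
By the shoelace formula, twice the signed area is |[(-1)·(-4) − (-5)·(-5)] + [(-5)·1 − (-4)·(-4)] + [(-4)·3 − (-3)·1] + [(-3)·(-5) − (-1)·3]| = 33, so the area is 33/2.
The number of boundary lattice points is Σ gcd(|Δx|,|Δy|) = gcd(4,1) + gcd(1,5) + gcd(1,2) + gcd(2,8) = 1+1+1+2 = 5.
By Pick's theorem I = A − B/2 + 1 = 33/2 − 5/2 + 1 = 15.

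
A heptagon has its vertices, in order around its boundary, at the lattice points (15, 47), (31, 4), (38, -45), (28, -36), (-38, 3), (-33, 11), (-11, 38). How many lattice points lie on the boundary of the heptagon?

15

Along each edge there are gcd(|Δx|,|Δy|)+1 lattice points, so counting each shared vertex once the boundary has gcd(16,43) + gcd(7,49) + gcd(10,9) + gcd(66,39) + gcd(5,8) + gcd(22,27) + gcd(26,9) = 1+7+1+3+1+1+1 = 15.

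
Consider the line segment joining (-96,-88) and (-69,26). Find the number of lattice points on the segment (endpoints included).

4

The number of lattice points on a segment between lattice points is gcd(|Δx|,|Δy|) + 1 = gcd(27,114) + 1 = 3 + 1 = 4.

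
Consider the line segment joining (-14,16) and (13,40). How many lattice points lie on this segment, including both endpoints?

4

The number of lattice points on a segment between lattice points is gcd(|Δx|,|Δy|) + 1 = gcd(27,24) + 1 = 3 + 1 = 4.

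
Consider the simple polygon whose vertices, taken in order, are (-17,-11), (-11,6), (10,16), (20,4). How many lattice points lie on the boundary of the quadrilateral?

The number of boundary lattice points is Σ gcd(|Δx|,|Δy|) = gcd(6,17) + gcd(21,10) + gcd(10,12) + gcd(37,15) = 1+1+2+1 = 5.

5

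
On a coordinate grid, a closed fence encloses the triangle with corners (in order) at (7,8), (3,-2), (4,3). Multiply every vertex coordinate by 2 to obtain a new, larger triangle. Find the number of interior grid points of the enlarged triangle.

Using the shoelace formula, 2A = |(7·(-2) − 3·8) + (3·3 − 4·(-2)) + (4·8 − 7·3)| = 10, so the area is 5.
Summing gcd(|Δx|,|Δy|) over the edges gives the boundary count: gcd(4,10) + gcd(1,5) + gcd(3,5) = 2+1+1 = 4.
Scaling by 2 multiplies the area by 2² = 4 (so the new area is 20) and multiplies the boundary lattice-point count by 2, giving 8.
By Pick's theorem, the interior count of the dilated polygon is 20 − 8/2 + 1 = 17.

17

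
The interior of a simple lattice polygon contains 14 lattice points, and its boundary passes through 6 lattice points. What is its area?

Pick's theorem states A = I + B/2 − 1, so A = 14 + 6/2 − 1 = 16.

16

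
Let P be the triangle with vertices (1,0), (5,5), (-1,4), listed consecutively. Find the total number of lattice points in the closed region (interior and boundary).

By the shoelace formula, twice the signed area is |(1·5 − 5·0) + (5·4 − (-1)·5) + ((-1)·0 − 1·4)| = 26, so the area is 13.
Along each edge there are gcd(|Δx|,|Δy|)+1 lattice points, so counting each shared vertex once the boundary has gcd(4,5) + gcd(6,1) + gcd(2,4) = 1+1+2 = 4.
Pick's theorem gives I = A − B/2 + 1 = 13 − 4/2 + 1 = 12, so the closed region contains I + B = 12 + 4 = 16 lattice points.

16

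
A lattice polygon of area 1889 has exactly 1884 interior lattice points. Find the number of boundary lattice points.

Pick's theorem gives A = I + B/2 − 1, so B = 2(A − I + 1) = 2(1889 − 1884 + 1) = 12.

12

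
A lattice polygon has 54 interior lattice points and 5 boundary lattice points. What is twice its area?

111

By Pick's theorem, A = I + B/2 − 1 = 54 + 5/2 − 1 = 111/2.
Hence 2A = 111.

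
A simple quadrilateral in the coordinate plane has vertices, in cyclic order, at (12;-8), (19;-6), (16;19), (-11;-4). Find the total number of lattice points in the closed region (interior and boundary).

412

Using the shoelace formula, 2A = |(12·(-6) − 19·(-8)) + (19·19 − 16·(-6)) + (16·(-4) − (-11)·19) + ((-11)·(-8) − 12·(-4))| = 818, so the area is 409.
Along each edge there are gcd(|Δx|,|Δy|)+1 lattice points, so counting each shared vertex once the boundary has gcd(7,2) + gcd(3,25) + gcd(27,23) + gcd(23,4) = 1+1+1+1 = 4.
Pick's theorem gives I = A − B/2 + 1 = 409 − 4/2 + 1 = 408, so the closed region contains I + B = 408 + 4 = 412 lattice points.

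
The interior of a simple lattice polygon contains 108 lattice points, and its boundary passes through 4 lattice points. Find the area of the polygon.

109

By Pick's theorem, A = I + B/2 − 1 = 108 + 4/2 − 1 = 109.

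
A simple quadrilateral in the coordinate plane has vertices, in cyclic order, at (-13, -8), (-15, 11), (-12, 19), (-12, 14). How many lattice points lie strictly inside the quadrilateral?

36

By the shoelace formula, twice the signed area is |[(-13)·11 − (-15)·(-8)] + [(-15)·19 − (-12)·11] + [(-12)·14 − (-12)·19] + [(-12)·(-8) − (-13)·14]| = 78, so the area is 39.
The number of boundary lattice points is Σ gcd(|Δx|,|Δy|) = gcd(2,19) + gcd(3,8) + gcd(0,5) + gcd(1,22) = 1+1+5+1 = 8.
Pick's theorem gives I = A − B/2 + 1 = 39 − 8/2 + 1 = 36.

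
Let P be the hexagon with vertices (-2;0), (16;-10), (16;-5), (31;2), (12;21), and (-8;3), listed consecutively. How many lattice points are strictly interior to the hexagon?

547

Using the shoelace formula, 2A = |((-2)·(-10) − 16·0) + (16·(-5) − 16·(-10)) + (16·2 − 31·(-5)) + (31·21 − 12·2) + (12·3 − (-8)·21) + ((-8)·0 − (-2)·3)| = 1124, so the area is 562.
The number of boundary lattice points is Σ gcd(|Δx|,|Δy|) = gcd(18,10) + gcd(0,5) + gcd(15,7) + gcd(19,19) + gcd(20,18) + gcd(6,3) = 2+5+1+19+2+3 = 32.
By Pick's theorem A = I + B/2 − 1, so I = 562 − 32/2 + 1 = 547.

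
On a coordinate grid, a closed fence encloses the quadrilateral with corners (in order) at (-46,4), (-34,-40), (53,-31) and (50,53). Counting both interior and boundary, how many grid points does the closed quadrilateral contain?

By the shoelace formula, twice the signed area is |((-46)·(-40) − (-34)·4) + ((-34)·(-31) − 53·(-40)) + (53·53 − 50·(-31)) + (50·4 − (-46)·53)| = 12147, so the area is 12147/2.
The number of boundary lattice points is Σ gcd(|Δx|,|Δy|) = gcd(12,44) + gcd(87,9) + gcd(3,84) + gcd(96,49) = 4+3+3+1 = 11.
Pick's theorem gives I = A − B/2 + 1 = 12147/2 − 11/2 + 1 = 6069, so the closed region contains I + B = 6069 + 11 = 6080 lattice points.

6080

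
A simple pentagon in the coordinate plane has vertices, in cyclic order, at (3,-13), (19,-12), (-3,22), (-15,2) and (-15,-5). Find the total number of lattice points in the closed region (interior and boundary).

625

The shoelace formula gives twice the area as |[3·(-12) − 19·(-13)] + [19·22 − (-3)·(-12)] + [(-3)·2 − (-15)·22] + [(-15)·(-5) − (-15)·2] + [(-15)·(-13) − 3·(-5)]| = 1232, so the area is 616.
Summing gcd(|Δx|,|Δy|) over the edges gives the boundary count: gcd(16,1) + gcd(22,34) + gcd(12,20) + gcd(0,7) + gcd(18,8) = 1+2+4+7+2 = 16.
Pick's theorem gives I = A − B/2 + 1 = 616 − 16/2 + 1 = 609, so the closed region contains I + B = 609 + 16 = 625 lattice points.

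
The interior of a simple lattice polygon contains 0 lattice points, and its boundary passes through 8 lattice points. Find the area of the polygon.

By Pick's theorem, A = I + B/2 − 1 = 0 + 8/2 − 1 = 3.

3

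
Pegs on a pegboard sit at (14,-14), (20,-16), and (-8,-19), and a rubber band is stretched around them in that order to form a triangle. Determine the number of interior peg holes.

36

Using the shoelace formula, 2A = |(14·(-16) − 20·(-14)) + (20·(-19) − (-8)·(-16)) + ((-8)·(-14) − 14·(-19))| = 74, so the area is 37.
Along each edge there are gcd(|Δx|,|Δy|)+1 lattice points, so counting each shared vertex once the boundary has gcd(6,2) + gcd(28,3) + gcd(22,5) = 2+1+1 = 4.
Pick's theorem gives I = A − B/2 + 1 = 37 − 4/2 + 1 = 36.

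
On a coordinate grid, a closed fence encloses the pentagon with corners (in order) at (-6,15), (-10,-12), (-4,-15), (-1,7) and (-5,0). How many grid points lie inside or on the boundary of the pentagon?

125

The shoelace formula gives twice the area as |((-6)·(-12) − (-10)·15) + ((-10)·(-15) − (-4)·(-12)) + ((-4)·7 − (-1)·(-15)) + ((-1)·0 − (-5)·7) + ((-5)·15 − (-6)·0)| = 241, so the area is 120.5.
Along each edge there are gcd(|Δx|,|Δy|)+1 lattice points, so counting each shared vertex once the boundary has gcd(4,27) + gcd(6,3) + gcd(3,22) + gcd(4,7) + gcd(1,15) = 1+3+1+1+1 = 7.
Pick's theorem gives I = A − B/2 + 1 = 120.5 − 7/2 + 1 = 118, so the closed region contains I + B = 118 + 7 = 125 lattice points.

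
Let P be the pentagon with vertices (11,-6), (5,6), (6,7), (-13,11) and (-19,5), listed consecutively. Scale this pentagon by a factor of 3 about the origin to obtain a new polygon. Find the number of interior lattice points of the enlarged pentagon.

2026

Using the shoelace formula, 2A = |[11·6 − 5·(-6)] + [5·7 − 6·6] + [6·11 − (-13)·7] + [(-13)·5 − (-19)·11] + [(-19)·(-6) − 11·5]| = 455, so the area is 455/2.
The number of boundary lattice points is Σ gcd(|Δx|,|Δy|) = gcd(6,12) + gcd(1,1) + gcd(19,4) + gcd(6,6) + gcd(30,11) = 6+1+1+6+1 = 15.
Scaling by 3 multiplies the area by 3² = 9 (so the new area is 2047.5) and multiplies the boundary lattice-point count by 3, giving 45.
By Pick's theorem, the interior count of the dilated polygon is 2047.5 − 45/2 + 1 = 2026.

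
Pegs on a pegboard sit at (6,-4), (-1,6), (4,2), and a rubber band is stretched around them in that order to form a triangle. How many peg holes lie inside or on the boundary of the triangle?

14

Using the shoelace formula, 2A = |(6·6 − (-1)·(-4)) + ((-1)·2 − 4·6) + (4·(-4) − 6·2)| = 22, so the area is 11.
The number of boundary lattice points is Σ gcd(|Δx|,|Δy|) = gcd(7,10) + gcd(5,4) + gcd(2,6) = 1+1+2 = 4.
Pick's theorem gives I = A − B/2 + 1 = 11 − 4/2 + 1 = 10, so the closed region contains I + B = 10 + 4 = 14 lattice points.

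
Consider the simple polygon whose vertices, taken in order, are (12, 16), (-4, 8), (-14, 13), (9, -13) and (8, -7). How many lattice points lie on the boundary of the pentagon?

Along each edge there are gcd(|Δx|,|Δy|)+1 lattice points, so counting each shared vertex once the boundary has gcd(16,8) + gcd(10,5) + gcd(23,26) + gcd(1,6) + gcd(4,23) = 8+5+1+1+1 = 16.

16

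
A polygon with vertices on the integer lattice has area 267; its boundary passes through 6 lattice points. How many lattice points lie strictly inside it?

265

From Pick's theorem, I = A − B/2 + 1 = 267 − 6/2 + 1 = 265.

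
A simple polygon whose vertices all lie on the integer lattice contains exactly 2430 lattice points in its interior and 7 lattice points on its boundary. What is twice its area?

4865

Pick's theorem states A = I + B/2 − 1, so A = 2430 + 7/2 − 1 = 4865/2.
Hence 2A = 4865.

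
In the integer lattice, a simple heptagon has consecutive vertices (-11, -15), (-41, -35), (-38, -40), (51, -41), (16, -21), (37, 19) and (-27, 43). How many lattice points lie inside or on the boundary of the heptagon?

The shoelace formula gives twice the area as |((-11)·(-35) − (-41)·(-15)) + ((-41)·(-40) − (-38)·(-35)) + ((-38)·(-41) − 51·(-40)) + (51·(-21) − 16·(-41)) + (16·19 − 37·(-21)) + (37·43 − (-27)·19) + ((-27)·(-15) − (-11)·43)| = 7326, so the area is 3663.
The number of boundary lattice points is Σ gcd(|Δx|,|Δy|) = gcd(30,20) + gcd(3,5) + gcd(89,1) + gcd(35,20) + gcd(21,40) + gcd(64,24) + gcd(16,58) = 10+1+1+5+1+8+2 = 28.
Pick's theorem gives I = A − B/2 + 1 = 3663 − 28/2 + 1 = 3650, so the closed region contains I + B = 3650 + 28 = 3678 lattice points.

3678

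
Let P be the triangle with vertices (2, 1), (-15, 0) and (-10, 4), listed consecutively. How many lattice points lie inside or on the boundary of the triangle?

35

Using the shoelace formula, 2A = |(2·0 − (-15)·1) + ((-15)·4 − (-10)·0) + ((-10)·1 − 2·4)| = 63, so the area is 63/2.
Summing gcd(|Δx|,|Δy|) over the edges gives the boundary count: gcd(17,1) + gcd(5,4) + gcd(12,3) = 1+1+3 = 5.
Pick's theorem gives I = A − B/2 + 1 = 63/2 − 5/2 + 1 = 30, so the closed region contains I + B = 30 + 5 = 35 lattice points.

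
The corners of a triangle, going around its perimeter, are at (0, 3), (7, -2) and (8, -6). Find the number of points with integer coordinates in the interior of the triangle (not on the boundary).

Using the shoelace formula, 2A = |(0·(-2) − 7·3) + (7·(-6) − 8·(-2)) + (8·3 − 0·(-6))| = 23, so the area is 23/2.
Along each edge there are gcd(|Δx|,|Δy|)+1 lattice points, so counting each shared vertex once the boundary has gcd(7,5) + gcd(1,4) + gcd(8,9) = 1+1+1 = 3.
Pick's theorem gives I = A − B/2 + 1 = 23/2 − 3/2 + 1 = 11.

11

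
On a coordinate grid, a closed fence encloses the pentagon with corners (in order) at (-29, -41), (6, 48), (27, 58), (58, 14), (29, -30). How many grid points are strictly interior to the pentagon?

The shoelace formula gives twice the area as |((-29)·48 − 6·(-41)) + (6·58 − 27·48) + (27·14 − 58·58) + (58·(-30) − 29·14) + (29·(-41) − (-29)·(-30))| = 9285, so the area is 9285/2.
The number of boundary lattice points is Σ gcd(|Δx|,|Δy|) = gcd(35,89) + gcd(21,10) + gcd(31,44) + gcd(29,44) + gcd(58,11) = 1+1+1+1+1 = 5.
Pick's theorem gives I = A − B/2 + 1 = 9285/2 − 5/2 + 1 = 4641.

4641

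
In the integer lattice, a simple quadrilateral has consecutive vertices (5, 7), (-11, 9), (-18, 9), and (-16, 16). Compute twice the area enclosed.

Using the shoelace formula, 2A = |(5·9 − (-11)·7) + ((-11)·9 − (-18)·9) + ((-18)·16 − (-16)·9) + ((-16)·7 − 5·16)| = 151, so the area is 151/2.

151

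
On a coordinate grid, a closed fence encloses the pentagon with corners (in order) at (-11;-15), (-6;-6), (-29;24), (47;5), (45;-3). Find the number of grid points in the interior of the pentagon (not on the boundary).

Using the shoelace formula, 2A = |((-11)·(-6) − (-6)·(-15)) + ((-6)·24 − (-29)·(-6)) + ((-29)·5 − 47·24) + (47·(-3) − 45·5) + (45·(-15) − (-11)·(-3))| = 2689, so the area is 1344.5.
The number of boundary lattice points is Σ gcd(|Δx|,|Δy|) = gcd(5,9) + gcd(23,30) + gcd(76,19) + gcd(2,8) + gcd(56,12) = 1+1+19+2+4 = 27.
By Pick's theorem A = I + B/2 − 1, so I = 1344.5 − 27/2 + 1 = 1332.

1332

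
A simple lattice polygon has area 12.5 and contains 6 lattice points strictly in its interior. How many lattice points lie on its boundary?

Pick's theorem gives A = I + B/2 − 1, so B = 2(A − I + 1) = 2(12.5 − 6 + 1) = 15.

15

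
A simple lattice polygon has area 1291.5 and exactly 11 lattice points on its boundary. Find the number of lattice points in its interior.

From Pick's theorem, I = A − B/2 + 1 = 1291.5 − 11/2 + 1 = 1287.

1287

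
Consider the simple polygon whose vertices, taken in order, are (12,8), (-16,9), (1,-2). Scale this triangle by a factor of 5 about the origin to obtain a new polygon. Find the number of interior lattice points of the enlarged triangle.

3631

By the shoelace formula, twice the signed area is |[12·9 − (-16)·8] + [(-16)·(-2) − 1·9] + [1·8 − 12·(-2)]| = 291, so the area is 291/2.
The number of boundary lattice points is Σ gcd(|Δx|,|Δy|) = gcd(28,1) + gcd(17,11) + gcd(11,10) = 1+1+1 = 3.
Scaling by 5 multiplies the area by 5² = 25 (so the new area is 7275/2) and multiplies the boundary lattice-point count by 5, giving 15.
By Pick's theorem, the interior count of the dilated polygon is 7275/2 − 15/2 + 1 = 3631.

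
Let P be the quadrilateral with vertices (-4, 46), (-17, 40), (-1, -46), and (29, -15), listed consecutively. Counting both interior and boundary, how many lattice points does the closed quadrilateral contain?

2037

By the shoelace formula, twice the signed area is |[(-4)·40 − (-17)·46] + [(-17)·(-46) − (-1)·40] + [(-1)·(-15) − 29·(-46)] + [29·46 − (-4)·(-15)]| = 4067, so the area is 2033.5.
Along each edge there are gcd(|Δx|,|Δy|)+1 lattice points, so counting each shared vertex once the boundary has gcd(13,6) + gcd(16,86) + gcd(30,31) + gcd(33,61) = 1+2+1+1 = 5.
Pick's theorem gives I = A − B/2 + 1 = 2033.5 − 5/2 + 1 = 2032, so the closed region contains I + B = 2032 + 5 = 2037 lattice points.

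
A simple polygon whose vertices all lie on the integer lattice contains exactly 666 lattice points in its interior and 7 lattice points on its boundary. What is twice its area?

By Pick's theorem, A = I + B/2 − 1 = 666 + 7/2 − 1 = 1337/2.
Hence 2A = 1337.

1337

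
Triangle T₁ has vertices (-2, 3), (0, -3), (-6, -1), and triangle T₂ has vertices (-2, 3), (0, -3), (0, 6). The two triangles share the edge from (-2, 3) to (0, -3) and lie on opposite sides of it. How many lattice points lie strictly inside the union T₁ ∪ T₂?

The union is the simple quadrilateral with vertices (-2, 3), (-6, -1), (0, -3), (0, 6) in order.
Using the shoelace formula, 2A = |((-2)·(-1) − (-6)·3) + ((-6)·(-3) − 0·(-1)) + (0·6 − 0·(-3)) + (0·3 − (-2)·6)| = 50, so the area is 25.
Along each edge there are gcd(|Δx|,|Δy|)+1 lattice points, so counting each shared vertex once the boundary has gcd(4,4) + gcd(6,2) + gcd(0,9) + gcd(2,3) = 4+2+9+1 = 16.
By Pick's theorem I = A − B/2 + 1 = 25 − 16/2 + 1 = 18.

18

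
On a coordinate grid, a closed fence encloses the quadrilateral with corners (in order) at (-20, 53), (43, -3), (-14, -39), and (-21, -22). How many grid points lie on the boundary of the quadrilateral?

Summing gcd(|Δx|,|Δy|) over the edges gives the boundary count: gcd(63,56) + gcd(57,36) + gcd(7,17) + gcd(1,75) = 7+3+1+1 = 12.

12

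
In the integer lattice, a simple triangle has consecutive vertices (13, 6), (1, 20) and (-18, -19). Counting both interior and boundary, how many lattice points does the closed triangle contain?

370

The shoelace formula gives twice the area as |[13·20 − 1·6] + [1·(-19) − (-18)·20] + [(-18)·6 − 13·(-19)]| = 734, so the area is 367.
Along each edge there are gcd(|Δx|,|Δy|)+1 lattice points, so counting each shared vertex once the boundary has gcd(12,14) + gcd(19,39) + gcd(31,25) = 2+1+1 = 4.
Pick's theorem gives I = A − B/2 + 1 = 367 − 4/2 + 1 = 366, so the closed region contains I + B = 366 + 4 = 370 lattice points.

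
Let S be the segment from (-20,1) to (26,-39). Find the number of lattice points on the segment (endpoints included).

3

The number of lattice points on a segment between lattice points is gcd(|Δx|,|Δy|) + 1 = gcd(46,40) + 1 = 2 + 1 = 3.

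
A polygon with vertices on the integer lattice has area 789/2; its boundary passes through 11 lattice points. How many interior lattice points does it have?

From Pick's theorem, I = A − B/2 + 1 = 789/2 − 11/2 + 1 = 390.

390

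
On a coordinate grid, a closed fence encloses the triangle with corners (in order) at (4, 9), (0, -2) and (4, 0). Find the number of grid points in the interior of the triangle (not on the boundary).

The shoelace formula gives twice the area as |[4·(-2) − 0·9] + [0·0 − 4·(-2)] + [4·9 − 4·0]| = 36, so the area is 18.
Along each edge there are gcd(|Δx|,|Δy|)+1 lattice points, so counting each shared vertex once the boundary has gcd(4,11) + gcd(4,2) + gcd(0,9) = 1+2+9 = 12.
By Pick's theorem A = I + B/2 − 1, so I = 18 − 12/2 + 1 = 13.

13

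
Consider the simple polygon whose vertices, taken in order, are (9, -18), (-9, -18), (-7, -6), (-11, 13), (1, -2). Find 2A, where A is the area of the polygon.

544

By the shoelace formula, twice the signed area is |(9·(-18) − (-9)·(-18)) + ((-9)·(-6) − (-7)·(-18)) + ((-7)·13 − (-11)·(-6)) + ((-11)·(-2) − 1·13) + (1·(-18) − 9·(-2))| = 544, so the area is 272.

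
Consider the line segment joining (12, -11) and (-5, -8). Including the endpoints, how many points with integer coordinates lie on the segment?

The number of lattice points on a segment between lattice points is gcd(|Δx|,|Δy|) + 1 = gcd(17,3) + 1 = 1 + 1 = 2.

2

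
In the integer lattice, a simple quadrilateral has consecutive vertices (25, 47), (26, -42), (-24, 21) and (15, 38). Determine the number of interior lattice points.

2102

By the shoelace formula, twice the signed area is |[25·(-42) − 26·47] + [26·21 − (-24)·(-42)] + [(-24)·38 − 15·21] + [15·47 − 25·38]| = 4206, so the area is 2103.
The number of boundary lattice points is Σ gcd(|Δx|,|Δy|) = gcd(1,89) + gcd(50,63) + gcd(39,17) + gcd(10,9) = 1+1+1+1 = 4.
By Pick's theorem A = I + B/2 − 1, so I = 2103 − 4/2 + 1 = 2102.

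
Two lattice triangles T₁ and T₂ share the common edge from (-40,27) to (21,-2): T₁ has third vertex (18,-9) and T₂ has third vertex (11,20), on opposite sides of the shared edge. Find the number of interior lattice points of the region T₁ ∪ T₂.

The union is the simple quadrilateral with vertices (-40,27), (18,-9), (21,-2), (11,20) in order.
Using the shoelace formula, 2A = |[(-40)·(-9) − 18·27] + [18·(-2) − 21·(-9)] + [21·20 − 11·(-2)] + [11·27 − (-40)·20]| = 1566, so the area is 783.
Along each edge there are gcd(|Δx|,|Δy|)+1 lattice points, so counting each shared vertex once the boundary has gcd(58,36) + gcd(3,7) + gcd(10,22) + gcd(51,7) = 2+1+2+1 = 6.
By Pick's theorem I = A − B/2 + 1 = 783 − 6/2 + 1 = 781.

781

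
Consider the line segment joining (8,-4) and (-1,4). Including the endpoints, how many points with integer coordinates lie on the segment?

The number of lattice points on a segment between lattice points is gcd(|Δx|,|Δy|) + 1 = gcd(9,8) + 1 = 1 + 1 = 2.

2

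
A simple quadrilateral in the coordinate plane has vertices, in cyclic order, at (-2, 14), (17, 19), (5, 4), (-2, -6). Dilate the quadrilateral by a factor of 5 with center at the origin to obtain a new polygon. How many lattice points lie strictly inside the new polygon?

4501

By the shoelace formula, twice the signed area is |[(-2)·19 − 17·14] + [17·4 − 5·19] + [5·(-6) − (-2)·4] + [(-2)·14 − (-2)·(-6)]| = 365, so the area is 365/2.
Along each edge there are gcd(|Δx|,|Δy|)+1 lattice points, so counting each shared vertex once the boundary has gcd(19,5) + gcd(12,15) + gcd(7,10) + gcd(0,20) = 1+3+1+20 = 25.
Scaling by 5 multiplies the area by 5² = 25 (so the new area is 4562.5) and multiplies the boundary lattice-point count by 5, giving 125.
By Pick's theorem, the interior count of the dilated polygon is 4562.5 − 125/2 + 1 = 4501.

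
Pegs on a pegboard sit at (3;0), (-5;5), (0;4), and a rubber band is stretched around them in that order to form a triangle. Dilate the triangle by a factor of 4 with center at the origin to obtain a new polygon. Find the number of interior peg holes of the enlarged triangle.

131

By the shoelace formula, twice the signed area is |(3·5 − (-5)·0) + ((-5)·4 − 0·5) + (0·0 − 3·4)| = 17, so the area is 8.5.
Along each edge there are gcd(|Δx|,|Δy|)+1 lattice points, so counting each shared vertex once the boundary has gcd(8,5) + gcd(5,1) + gcd(3,4) = 1+1+1 = 3.
Scaling by 4 multiplies the area by 4² = 16 (so the new area is 136) and multiplies the boundary lattice-point count by 4, giving 12.
By Pick's theorem, the interior count of the dilated polygon is 136 − 12/2 + 1 = 131.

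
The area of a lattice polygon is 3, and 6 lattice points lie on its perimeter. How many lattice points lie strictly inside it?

From Pick's theorem, I = A − B/2 + 1 = 3 − 6/2 + 1 = 1.

1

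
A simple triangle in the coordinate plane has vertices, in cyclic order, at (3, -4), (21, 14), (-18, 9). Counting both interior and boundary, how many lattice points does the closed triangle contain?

317

Using the shoelace formula, 2A = |(3·14 − 21·(-4)) + (21·9 − (-18)·14) + ((-18)·(-4) − 3·9)| = 612, so the area is 306.
Along each edge there are gcd(|Δx|,|Δy|)+1 lattice points, so counting each shared vertex once the boundary has gcd(18,18) + gcd(39,5) + gcd(21,13) = 18+1+1 = 20.
Pick's theorem gives I = A − B/2 + 1 = 306 − 20/2 + 1 = 297, so the closed region contains I + B = 297 + 20 = 317 lattice points.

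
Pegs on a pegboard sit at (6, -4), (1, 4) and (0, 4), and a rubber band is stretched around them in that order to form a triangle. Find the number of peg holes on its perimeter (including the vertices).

Summing gcd(|Δx|,|Δy|) over the edges gives the boundary count: gcd(5,8) + gcd(1,0) + gcd(6,8) = 1+1+2 = 4.

4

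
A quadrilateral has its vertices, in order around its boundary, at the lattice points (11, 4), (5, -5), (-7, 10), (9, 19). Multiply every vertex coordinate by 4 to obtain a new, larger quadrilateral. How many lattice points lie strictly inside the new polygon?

3633

By the shoelace formula, twice the signed area is |[11·(-5) − 5·4] + [5·10 − (-7)·(-5)] + [(-7)·19 − 9·10] + [9·4 − 11·19]| = 456, so the area is 228.
Summing gcd(|Δx|,|Δy|) over the edges gives the boundary count: gcd(6,9) + gcd(12,15) + gcd(16,9) + gcd(2,15) = 3+3+1+1 = 8.
Scaling by 4 multiplies the area by 4² = 16 (so the new area is 3648) and multiplies the boundary lattice-point count by 4, giving 32.
By Pick's theorem, the interior count of the dilated polygon is 3648 − 32/2 + 1 = 3633.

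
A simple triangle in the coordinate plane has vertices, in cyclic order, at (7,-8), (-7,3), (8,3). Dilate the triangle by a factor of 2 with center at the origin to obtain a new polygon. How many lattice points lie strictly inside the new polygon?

314

Using the shoelace formula, 2A = |[7·3 − (-7)·(-8)] + [(-7)·3 − 8·3] + [8·(-8) − 7·3]| = 165, so the area is 165/2.
The number of boundary lattice points is Σ gcd(|Δx|,|Δy|) = gcd(14,11) + gcd(15,0) + gcd(1,11) = 1+15+1 = 17.
Scaling by 2 multiplies the area by 2² = 4 (so the new area is 330) and multiplies the boundary lattice-point count by 2, giving 34.
By Pick's theorem, the interior count of the dilated polygon is 330 − 34/2 + 1 = 314.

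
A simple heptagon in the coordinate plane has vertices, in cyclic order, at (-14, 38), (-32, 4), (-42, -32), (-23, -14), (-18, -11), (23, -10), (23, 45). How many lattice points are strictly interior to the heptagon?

2673

By the shoelace formula, twice the signed area is |((-14)·4 − (-32)·38) + ((-32)·(-32) − (-42)·4) + ((-42)·(-14) − (-23)·(-32)) + ((-23)·(-11) − (-18)·(-14)) + ((-18)·(-10) − 23·(-11)) + (23·45 − 23·(-10)) + (23·38 − (-14)·45)| = 5407, so the area is 5407/2.
Summing gcd(|Δx|,|Δy|) over the edges gives the boundary count: gcd(18,34) + gcd(10,36) + gcd(19,18) + gcd(5,3) + gcd(41,1) + gcd(0,55) + gcd(37,7) = 2+2+1+1+1+55+1 = 63.
Pick's theorem gives I = A − B/2 + 1 = 5407/2 − 63/2 + 1 = 2673.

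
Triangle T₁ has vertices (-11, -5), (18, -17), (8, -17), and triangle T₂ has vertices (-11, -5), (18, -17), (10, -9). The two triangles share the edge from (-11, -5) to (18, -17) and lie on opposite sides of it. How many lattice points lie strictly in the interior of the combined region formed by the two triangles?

119

The union is the simple quadrilateral with vertices (-11, -5), (8, -17), (18, -17), (10, -9) in order.
The shoelace formula gives twice the area as |((-11)·(-17) − 8·(-5)) + (8·(-17) − 18·(-17)) + (18·(-9) − 10·(-17)) + (10·(-5) − (-11)·(-9))| = 256, so the area is 128.
The number of boundary lattice points is Σ gcd(|Δx|,|Δy|) = gcd(19,12) + gcd(10,0) + gcd(8,8) + gcd(21,4) = 1+10+8+1 = 20.
By Pick's theorem I = A − B/2 + 1 = 128 − 20/2 + 1 = 119.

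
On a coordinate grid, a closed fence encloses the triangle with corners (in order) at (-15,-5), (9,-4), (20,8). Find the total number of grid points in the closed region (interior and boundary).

Using the shoelace formula, 2A = |[(-15)·(-4) − 9·(-5)] + [9·8 − 20·(-4)] + [20·(-5) − (-15)·8]| = 277, so the area is 277/2.
The number of boundary lattice points is Σ gcd(|Δx|,|Δy|) = gcd(24,1) + gcd(11,12) + gcd(35,13) = 1+1+1 = 3.
Pick's theorem gives I = A − B/2 + 1 = 277/2 − 3/2 + 1 = 138, so the closed region contains I + B = 138 + 3 = 141 lattice points.

141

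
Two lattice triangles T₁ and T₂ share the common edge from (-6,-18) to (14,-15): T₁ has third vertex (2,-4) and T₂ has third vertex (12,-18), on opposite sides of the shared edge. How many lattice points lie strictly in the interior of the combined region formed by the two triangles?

145

The union is the simple quadrilateral with vertices (-6,-18), (2,-4), (14,-15), (12,-18) in order.
The shoelace formula gives twice the area as |((-6)·(-4) − 2·(-18)) + (2·(-15) − 14·(-4)) + (14·(-18) − 12·(-15)) + (12·(-18) − (-6)·(-18))| = 310, so the area is 155.
Summing gcd(|Δx|,|Δy|) over the edges gives the boundary count: gcd(8,14) + gcd(12,11) + gcd(2,3) + gcd(18,0) = 2+1+1+18 = 22.
By Pick's theorem I = A − B/2 + 1 = 155 − 22/2 + 1 = 145.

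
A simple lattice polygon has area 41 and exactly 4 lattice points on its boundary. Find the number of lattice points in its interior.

Pick's theorem A = I + B/2 − 1 rearranges to I = A − B/2 + 1 = 41 − 4/2 + 1 = 40.

40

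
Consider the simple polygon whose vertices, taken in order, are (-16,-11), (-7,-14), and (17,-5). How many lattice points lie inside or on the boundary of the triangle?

Using the shoelace formula, 2A = |[(-16)·(-14) − (-7)·(-11)] + [(-7)·(-5) − 17·(-14)] + [17·(-11) − (-16)·(-5)]| = 153, so the area is 153/2.
Summing gcd(|Δx|,|Δy|) over the edges gives the boundary count: gcd(9,3) + gcd(24,9) + gcd(33,6) = 3+3+3 = 9.
Pick's theorem gives I = A − B/2 + 1 = 153/2 − 9/2 + 1 = 73, so the closed region contains I + B = 73 + 9 = 82 lattice points.

82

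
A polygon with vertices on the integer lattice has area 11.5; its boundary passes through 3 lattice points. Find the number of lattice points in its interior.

Pick's theorem A = I + B/2 − 1 rearranges to I = A − B/2 + 1 = 11.5 − 3/2 + 1 = 11.

11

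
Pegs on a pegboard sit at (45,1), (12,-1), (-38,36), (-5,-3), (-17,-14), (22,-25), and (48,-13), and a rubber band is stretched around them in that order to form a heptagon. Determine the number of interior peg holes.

Using the shoelace formula, 2A = |(45·(-1) − 12·1) + (12·36 − (-38)·(-1)) + ((-38)·(-3) − (-5)·36) + ((-5)·(-14) − (-17)·(-3)) + ((-17)·(-25) − 22·(-14)) + (22·(-13) − 48·(-25)) + (48·1 − 45·(-13))| = 2930, so the area is 1465.
Summing gcd(|Δx|,|Δy|) over the edges gives the boundary count: gcd(33,2) + gcd(50,37) + gcd(33,39) + gcd(12,11) + gcd(39,11) + gcd(26,12) + gcd(3,14) = 1+1+3+1+1+2+1 = 10.
Pick's theorem gives I = A − B/2 + 1 = 1465 − 10/2 + 1 = 1461.

1461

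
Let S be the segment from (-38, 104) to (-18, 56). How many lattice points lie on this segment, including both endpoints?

5

The number of lattice points on a segment between lattice points is gcd(|Δx|,|Δy|) + 1 = gcd(20,48) + 1 = 4 + 1 = 5.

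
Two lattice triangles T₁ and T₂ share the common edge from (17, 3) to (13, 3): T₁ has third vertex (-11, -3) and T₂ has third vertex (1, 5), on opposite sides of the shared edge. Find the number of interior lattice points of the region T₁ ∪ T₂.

The union is the simple quadrilateral with vertices (17, 3), (-11, -3), (13, 3), (1, 5) in order.
By the shoelace formula, twice the signed area is |[17·(-3) − (-11)·3] + [(-11)·3 − 13·(-3)] + [13·5 − 1·3] + [1·3 − 17·5]| = 32, so the area is 16.
Along each edge there are gcd(|Δx|,|Δy|)+1 lattice points, so counting each shared vertex once the boundary has gcd(28,6) + gcd(24,6) + gcd(12,2) + gcd(16,2) = 2+6+2+2 = 12.
By Pick's theorem I = A − B/2 + 1 = 16 − 12/2 + 1 = 11.

11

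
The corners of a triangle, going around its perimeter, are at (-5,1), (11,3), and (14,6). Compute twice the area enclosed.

42

Using the shoelace formula, 2A = |[(-5)·3 − 11·1] + [11·6 − 14·3] + [14·1 − (-5)·6]| = 42, so the area is 21.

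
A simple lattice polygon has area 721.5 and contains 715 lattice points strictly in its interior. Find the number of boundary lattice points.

Pick's theorem gives A = I + B/2 − 1, so B = 2(A − I + 1) = 2(721.5 − 715 + 1) = 15.

15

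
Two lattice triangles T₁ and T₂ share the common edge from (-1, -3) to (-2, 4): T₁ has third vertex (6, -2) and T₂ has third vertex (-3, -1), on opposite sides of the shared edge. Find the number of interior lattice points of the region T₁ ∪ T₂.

The union is the simple quadrilateral with vertices (-1, -3), (6, -2), (-2, 4), (-3, -1) in order.
Using the shoelace formula, 2A = |((-1)·(-2) − 6·(-3)) + (6·4 − (-2)·(-2)) + ((-2)·(-1) − (-3)·4) + ((-3)·(-3) − (-1)·(-1))| = 62, so the area is 31.
The number of boundary lattice points is Σ gcd(|Δx|,|Δy|) = gcd(7,1) + gcd(8,6) + gcd(1,5) + gcd(2,2) = 1+2+1+2 = 6.
By Pick's theorem I = A − B/2 + 1 = 31 − 6/2 + 1 = 29.

29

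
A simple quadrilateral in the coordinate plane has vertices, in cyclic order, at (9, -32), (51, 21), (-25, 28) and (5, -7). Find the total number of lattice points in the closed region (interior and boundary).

The shoelace formula gives twice the area as |[9·21 − 51·(-32)] + [51·28 − (-25)·21] + [(-25)·(-7) − 5·28] + [5·(-32) − 9·(-7)]| = 3712, so the area is 1856.
Summing gcd(|Δx|,|Δy|) over the edges gives the boundary count: gcd(42,53) + gcd(76,7) + gcd(30,35) + gcd(4,25) = 1+1+5+1 = 8.
Pick's theorem gives I = A − B/2 + 1 = 1856 − 8/2 + 1 = 1853, so the closed region contains I + B = 1853 + 8 = 1861 lattice points.

1861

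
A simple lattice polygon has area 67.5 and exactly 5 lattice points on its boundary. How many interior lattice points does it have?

66

From Pick's theorem, I = A − B/2 + 1 = 67.5 − 5/2 + 1 = 66.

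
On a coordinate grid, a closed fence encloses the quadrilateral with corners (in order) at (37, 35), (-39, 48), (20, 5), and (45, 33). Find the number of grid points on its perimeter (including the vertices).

5

Summing gcd(|Δx|,|Δy|) over the edges gives the boundary count: gcd(76,13) + gcd(59,43) + gcd(25,28) + gcd(8,2) = 1+1+1+2 = 5.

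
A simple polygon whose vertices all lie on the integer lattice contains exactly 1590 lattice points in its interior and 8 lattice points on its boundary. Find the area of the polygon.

1593

Pick's theorem states A = I + B/2 − 1, so A = 1590 + 8/2 − 1 = 1593.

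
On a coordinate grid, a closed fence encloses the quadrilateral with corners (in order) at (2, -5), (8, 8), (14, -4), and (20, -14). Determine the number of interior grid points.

130

The shoelace formula gives twice the area as |(2·8 − 8·(-5)) + (8·(-4) − 14·8) + (14·(-14) − 20·(-4)) + (20·(-5) − 2·(-14))| = 276, so the area is 138.
The number of boundary lattice points is Σ gcd(|Δx|,|Δy|) = gcd(6,13) + gcd(6,12) + gcd(6,10) + gcd(18,9) = 1+6+2+9 = 18.
Pick's theorem gives I = A − B/2 + 1 = 138 − 18/2 + 1 = 130.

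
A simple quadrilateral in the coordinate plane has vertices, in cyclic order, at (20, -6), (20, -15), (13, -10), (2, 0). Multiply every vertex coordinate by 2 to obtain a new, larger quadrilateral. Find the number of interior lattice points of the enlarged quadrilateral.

338

By the shoelace formula, twice the signed area is |(20·(-15) − 20·(-6)) + (20·(-10) − 13·(-15)) + (13·0 − 2·(-10)) + (2·(-6) − 20·0)| = 177, so the area is 177/2.
Along each edge there are gcd(|Δx|,|Δy|)+1 lattice points, so counting each shared vertex once the boundary has gcd(0,9) + gcd(7,5) + gcd(11,10) + gcd(18,6) = 9+1+1+6 = 17.
Scaling by 2 multiplies the area by 2² = 4 (so the new area is 354) and multiplies the boundary lattice-point count by 2, giving 34.
By Pick's theorem, the interior count of the dilated polygon is 354 − 34/2 + 1 = 338.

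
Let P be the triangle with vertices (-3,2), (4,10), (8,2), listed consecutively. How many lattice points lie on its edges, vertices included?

Summing gcd(|Δx|,|Δy|) over the edges gives the boundary count: gcd(7,8) + gcd(4,8) + gcd(11,0) = 1+4+11 = 16.

16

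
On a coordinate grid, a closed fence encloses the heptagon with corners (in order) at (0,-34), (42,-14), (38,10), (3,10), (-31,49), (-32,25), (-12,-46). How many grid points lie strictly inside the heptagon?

3053

By the shoelace formula, twice the signed area is |[0·(-14) − 42·(-34)] + [42·10 − 38·(-14)] + [38·10 − 3·10] + [3·49 − (-31)·10] + [(-31)·25 − (-32)·49] + [(-32)·(-46) − (-12)·25] + [(-12)·(-34) − 0·(-46)]| = 6160, so the area is 3080.
Summing gcd(|Δx|,|Δy|) over the edges gives the boundary count: gcd(42,20) + gcd(4,24) + gcd(35,0) + gcd(34,39) + gcd(1,24) + gcd(20,71) + gcd(12,12) = 2+4+35+1+1+1+12 = 56.
Pick's theorem gives I = A − B/2 + 1 = 3080 − 56/2 + 1 = 3053.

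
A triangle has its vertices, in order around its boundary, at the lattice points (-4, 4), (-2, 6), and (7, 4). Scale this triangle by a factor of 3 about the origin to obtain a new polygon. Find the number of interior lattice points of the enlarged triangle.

79

By the shoelace formula, twice the signed area is |[(-4)·6 − (-2)·4] + [(-2)·4 − 7·6] + [7·4 − (-4)·4]| = 22, so the area is 11.
Summing gcd(|Δx|,|Δy|) over the edges gives the boundary count: gcd(2,2) + gcd(9,2) + gcd(11,0) = 2+1+11 = 14.
Scaling by 3 multiplies the area by 3² = 9 (so the new area is 99) and multiplies the boundary lattice-point count by 3, giving 42.
By Pick's theorem, the interior count of the dilated polygon is 99 − 42/2 + 1 = 79.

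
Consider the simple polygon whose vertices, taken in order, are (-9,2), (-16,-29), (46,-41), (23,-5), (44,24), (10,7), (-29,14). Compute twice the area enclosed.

4247

Using the shoelace formula, 2A = |((-9)·(-29) − (-16)·2) + ((-16)·(-41) − 46·(-29)) + (46·(-5) − 23·(-41)) + (23·24 − 44·(-5)) + (44·7 − 10·24) + (10·14 − (-29)·7) + ((-29)·2 − (-9)·14)| = 4247, so the area is 4247/2.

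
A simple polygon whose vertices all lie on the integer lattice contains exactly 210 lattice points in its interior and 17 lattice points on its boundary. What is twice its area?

435

Pick's theorem states A = I + B/2 − 1, so A = 210 + 17/2 − 1 = 435/2.
Hence 2A = 435.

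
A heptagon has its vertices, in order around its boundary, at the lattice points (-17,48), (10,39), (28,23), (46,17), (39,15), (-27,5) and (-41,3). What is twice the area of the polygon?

3753

The shoelace formula gives twice the area as |[(-17)·39 − 10·48] + [10·23 − 28·39] + [28·17 − 46·23] + [46·15 − 39·17] + [39·5 − (-27)·15] + [(-27)·3 − (-41)·5] + [(-41)·48 − (-17)·3]| = 3753, so the area is 3753/2.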